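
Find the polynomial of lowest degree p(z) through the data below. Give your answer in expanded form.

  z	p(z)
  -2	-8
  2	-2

p(z) = (3/2)z - 5

Build the Lagrange basis polynomials:
L_0(z) = (z - 2) / [-4] = -(1/4)z + 1/2
L_1(z) = (z + 2) / [4] = (1/4)z + 1/2
p(z) = (-8)·L_0 + (-2)·L_1
  (-8)·L_0(z) = 2z - 4
  (-2)·L_1(z) = -(1/2)z - 1
Adding term by term: (3/2)z - 5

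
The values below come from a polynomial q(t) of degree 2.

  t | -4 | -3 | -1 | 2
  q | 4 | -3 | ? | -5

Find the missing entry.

The 3 known values determine q uniquely (degree ≤ 2).
Evaluate each Lagrange basis at t = -1:
L_0(-1) = (2)·(-3)/[(-1)·(-6)] = -1
L_1(-1) = (3)·(-3)/[(1)·(-5)] = 9/5
L_2(-1) = (3)·(2)/[(6)·(5)] = 1/5
Sum: 4·(-1) + (-3)·(9/5) + (-5)·(1/5) = -52/5

-52/5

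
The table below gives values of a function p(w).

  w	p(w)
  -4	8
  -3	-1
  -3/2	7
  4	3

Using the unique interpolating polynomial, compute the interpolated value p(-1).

Evaluate each Lagrange basis at w = -1:
L_0(-1) = (2)·(1/2)·(-5)/[(-1)·(-5/2)·(-8)] = 1/4
L_1(-1) = (3)·(1/2)·(-5)/[(1)·(-3/2)·(-7)] = -5/7
L_2(-1) = (3)·(2)·(-5)/[(5/2)·(3/2)·(-11/2)] = 16/11
L_3(-1) = (3)·(2)·(1/2)/[(8)·(7)·(11/2)] = 3/308
Sum: 8·(1/4) + (-1)·(-5/7) + 7·(16/11) + 3·(3/308) = 3981/308

3981/308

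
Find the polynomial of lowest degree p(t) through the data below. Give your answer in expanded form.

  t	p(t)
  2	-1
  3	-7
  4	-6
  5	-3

Build the Lagrange basis polynomials:
L_0(t) = (t - 3)(t - 4)(t - 5) / [-6] = -(1/6)t^3 + 2t^2 - (47/6)t + 10
L_1(t) = (t - 2)(t - 4)(t - 5) / [2] = (1/2)t^3 - (11/2)t^2 + 19t - 20
L_2(t) = (t - 2)(t - 3)(t - 5) / [-2] = -(1/2)t^3 + 5t^2 - (31/2)t + 15
L_3(t) = (t - 2)(t - 3)(t - 4) / [6] = (1/6)t^3 - (3/2)t^2 + (13/3)t - 4
p(t) = (-1)·L_0 + (-7)·L_1 + (-6)·L_2 + (-3)·L_3
  (-1)·L_0(t) = (1/6)t^3 - 2t^2 + (47/6)t - 10
  (-7)·L_1(t) = -(7/2)t^3 + (77/2)t^2 - 133t + 140
  (-6)·L_2(t) = 3t^3 - 30t^2 + 93t - 90
  (-3)·L_3(t) = -(1/2)t^3 + (9/2)t^2 - 13t + 12
Adding term by term: -(5/6)t^3 + 11t^2 - (271/6)t + 52

p(t) = -(5/6)t^3 + 11t^2 - (271/6)t + 52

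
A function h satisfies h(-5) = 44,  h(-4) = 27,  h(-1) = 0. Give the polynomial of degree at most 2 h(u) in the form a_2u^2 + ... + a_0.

Newton's divided differences:
h[-5,-4] = (27 - 44) / (-4 - (-5)) = -17
h[-4,-1] = (0 - 27) / (-1 - (-4)) = -9
h[-5,-4,-1] = (-9 - (-17)) / (-1 - (-5)) = 2
h(u) = 44 + (-17)·(u + 5) + 2·(u + 5)(u + 4)
Expanding: h(u) = 2u^2 + u - 1

h(u) = 2u^2 + u - 1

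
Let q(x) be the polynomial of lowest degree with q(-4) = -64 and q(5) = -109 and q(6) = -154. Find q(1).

Evaluate each Lagrange basis at x = 1:
L_0(1) = (-4)·(-5)/[(-9)·(-10)] = 2/9
L_1(1) = (5)·(-5)/[(9)·(-1)] = 25/9
L_2(1) = (5)·(-4)/[(10)·(1)] = -2
Sum: (-64)·(2/9) + (-109)·(25/9) + (-154)·(-2) = -9

-9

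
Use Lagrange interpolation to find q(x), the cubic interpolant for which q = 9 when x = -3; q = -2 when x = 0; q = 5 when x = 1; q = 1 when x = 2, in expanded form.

Build the Lagrange basis polynomials:
L_0(x) = x(x - 1)(x - 2) / [-60] = -(1/60)x^3 + (1/20)x^2 - (1/30)x
L_1(x) = (x + 3)(x - 1)(x - 2) / [6] = (1/6)x^3 - (7/6)x + 1
L_2(x) = (x + 3)x(x - 2) / [-4] = -(1/4)x^3 - (1/4)x^2 + (3/2)x
L_3(x) = (x + 3)x(x - 1) / [10] = (1/10)x^3 + (1/5)x^2 - (3/10)x
q(x) = 9·L_0 + (-2)·L_1 + 5·L_2 + 1·L_3
  9·L_0(x) = -(3/20)x^3 + (9/20)x^2 - (3/10)x
  (-2)·L_1(x) = -(1/3)x^3 + (7/3)x - 2
  5·L_2(x) = -(5/4)x^3 - (5/4)x^2 + (15/2)x
  1·L_3(x) = (1/10)x^3 + (1/5)x^2 - (3/10)x
Adding term by term: -(49/30)x^3 - (3/5)x^2 + (277/30)x - 2

q(x) = -(49/30)x^3 - (3/5)x^2 + (277/30)x - 2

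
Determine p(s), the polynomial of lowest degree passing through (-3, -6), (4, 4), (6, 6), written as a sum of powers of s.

Build the Lagrange basis polynomials:
L_0(s) = (s - 4)(s - 6) / [63] = (1/63)s^2 - (10/63)s + 8/21
L_1(s) = (s + 3)(s - 6) / [-14] = -(1/14)s^2 + (3/14)s + 9/7
L_2(s) = (s + 3)(s - 4) / [18] = (1/18)s^2 - (1/18)s - 2/3
p(s) = (-6)·L_0 + 4·L_1 + 6·L_2
  (-6)·L_0(s) = -(2/21)s^2 + (20/21)s - 16/7
  4·L_1(s) = -(2/7)s^2 + (6/7)s + 36/7
  6·L_2(s) = (1/3)s^2 - (1/3)s - 4
Adding term by term: -(1/21)s^2 + (31/21)s - 8/7

p(s) = -(1/21)s^2 + (31/21)s - 8/7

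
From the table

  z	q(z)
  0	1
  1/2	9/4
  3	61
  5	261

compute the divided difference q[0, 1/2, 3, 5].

2

q[0,1/2] = (9/4 - 1) / (1/2 - 0) = 5/2
q[1/2,3] = (61 - 9/4) / (3 - 1/2) = 47/2
q[3,5] = (261 - 61) / (5 - 3) = 100
q[0,1/2,3] = (47/2 - 5/2) / (3 - 0) = 7
q[1/2,3,5] = (100 - 47/2) / (5 - 1/2) = 17
q[0,1/2,3,5] = (17 - 7) / (5 - 0) = 2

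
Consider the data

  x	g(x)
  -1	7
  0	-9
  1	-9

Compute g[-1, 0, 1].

8

g[-1,0] = (-9 - 7) / (0 - (-1)) = -16
g[0,1] = (-9 - (-9)) / (1 - 0) = 0
g[-1,0,1] = (0 - (-16)) / (1 - (-1)) = 8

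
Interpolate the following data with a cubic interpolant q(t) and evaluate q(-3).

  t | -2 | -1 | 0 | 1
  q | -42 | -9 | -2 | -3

Using Newton's divided-difference form:
q[-2,-1] = (-9 - (-42)) / (-1 - (-2)) = 33
q[-1,0] = (-2 - (-9)) / (0 - (-1)) = 7
q[0,1] = (-3 - (-2)) / (1 - 0) = -1
q[-2,-1,0] = (7 - 33) / (0 - (-2)) = -13
q[-1,0,1] = (-1 - 7) / (1 - (-1)) = -4
q[-2,-1,0,1] = (-4 - (-13)) / (1 - (-2)) = 3
q(-3) = -42 + 33·(-1) + (-13)·(-1)·(-2) + 3·(-1)·(-2)·(-3) = -119

-119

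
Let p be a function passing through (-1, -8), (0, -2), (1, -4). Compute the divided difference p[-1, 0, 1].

p[-1,0] = (-2 - (-8)) / (0 - (-1)) = 6
p[0,1] = (-4 - (-2)) / (1 - 0) = -2
p[-1,0,1] = (-2 - 6) / (1 - (-1)) = -4

-4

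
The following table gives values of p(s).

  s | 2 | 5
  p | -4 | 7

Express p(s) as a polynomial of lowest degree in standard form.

Build the Lagrange basis polynomials:
L_0(s) = (s - 5) / [-3] = -(1/3)s + 5/3
L_1(s) = (s - 2) / [3] = (1/3)s - 2/3
p(s) = (-4)·L_0 + 7·L_1
  (-4)·L_0(s) = (4/3)s - 20/3
  7·L_1(s) = (7/3)s - 14/3
Adding term by term: (11/3)s - 34/3

p(s) = (11/3)s - 34/3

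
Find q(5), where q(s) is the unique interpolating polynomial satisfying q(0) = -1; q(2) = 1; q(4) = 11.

19

Evaluate each Lagrange basis at s = 5:
L_0(5) = (3)·(1)/[(-2)·(-4)] = 3/8
L_1(5) = (5)·(1)/[(2)·(-2)] = -5/4
L_2(5) = (5)·(3)/[(4)·(2)] = 15/8
Sum: (-1)·(3/8) + 1·(-5/4) + 11·(15/8) = 19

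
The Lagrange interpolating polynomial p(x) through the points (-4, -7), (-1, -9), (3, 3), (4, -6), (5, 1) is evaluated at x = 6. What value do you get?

L_0(6) = (7)·(3)·(2)·(1)/[(-3)·(-7)·(-8)·(-9)] = 1/36
L_1(6) = (10)·(3)·(2)·(1)/[(3)·(-4)·(-5)·(-6)] = -1/6
L_2(6) = (10)·(7)·(2)·(1)/[(7)·(4)·(-1)·(-2)] = 5/2
L_3(6) = (10)·(7)·(3)·(1)/[(8)·(5)·(1)·(-1)] = -21/4
L_4(6) = (10)·(7)·(3)·(2)/[(9)·(6)·(2)·(1)] = 35/9
Sum: (-7)·(1/36) + (-9)·(-1/6) + 3·(5/2) + (-6)·(-21/4) + 1·(35/9) = 1591/36

1591/36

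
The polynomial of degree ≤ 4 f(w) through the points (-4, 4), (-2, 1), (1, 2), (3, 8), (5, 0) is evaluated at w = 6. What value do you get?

L_0(6) = (8)·(5)·(3)·(1)/[(-2)·(-5)·(-7)·(-9)] = 4/21
L_1(6) = (10)·(5)·(3)·(1)/[(2)·(-3)·(-5)·(-7)] = -5/7
L_2(6) = (10)·(8)·(3)·(1)/[(5)·(3)·(-2)·(-4)] = 2
L_3(6) = (10)·(8)·(5)·(1)/[(7)·(5)·(2)·(-2)] = -20/7
L_4(6) = (10)·(8)·(5)·(3)/[(9)·(7)·(4)·(2)] = 50/21
Sum: 4·(4/21) + 1·(-5/7) + 2·(2) + 8·(-20/7) + 0 = -395/21

-395/21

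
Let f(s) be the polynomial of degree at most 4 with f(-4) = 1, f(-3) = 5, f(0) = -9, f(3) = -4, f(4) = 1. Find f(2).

-365/42

Using Newton's divided-difference form:
f[-4,-3] = (5 - 1) / (-3 - (-4)) = 4
f[-3,0] = (-9 - 5) / (0 - (-3)) = -14/3
f[0,3] = (-4 - (-9)) / (3 - 0) = 5/3
f[3,4] = (1 - (-4)) / (4 - 3) = 5
f[-4,-3,0] = (-14/3 - 4) / (0 - (-4)) = -13/6
f[-3,0,3] = (5/3 - (-14/3)) / (3 - (-3)) = 19/18
f[0,3,4] = (5 - 5/3) / (4 - 0) = 5/6
f[-4,-3,0,3] = (19/18 - (-13/6)) / (3 - (-4)) = 29/63
f[-3,0,3,4] = (5/6 - 19/18) / (4 - (-3)) = -2/63
f[-4,-3,0,3,4] = (-2/63 - 29/63) / (4 - (-4)) = -31/504
f(2) = 1 + 4·(6) + (-13/6)·(6)·(5) + (29/63)·(6)·(5)·(2) + (-31/504)·(6)·(5)·(2)·(-1) = -365/42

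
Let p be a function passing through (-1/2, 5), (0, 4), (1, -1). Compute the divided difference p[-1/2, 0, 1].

-2

p[-1/2,0] = (4 - 5) / (0 - (-1/2)) = -2
p[0,1] = (-1 - 4) / (1 - 0) = -5
p[-1/2,0,1] = (-5 - (-2)) / (1 - (-1/2)) = -2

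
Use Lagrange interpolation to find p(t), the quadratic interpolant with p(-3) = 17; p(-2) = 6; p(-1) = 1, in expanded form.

p(t) = 3t^2 + 4t + 2

Build the Lagrange basis polynomials:
L_0(t) = (t + 2)(t + 1) / [2] = (1/2)t^2 + (3/2)t + 1
L_1(t) = (t + 3)(t + 1) / [-1] = -t^2 - 4t - 3
L_2(t) = (t + 3)(t + 2) / [2] = (1/2)t^2 + (5/2)t + 3
p(t) = 17·L_0 + 6·L_1 + 1·L_2
  17·L_0(t) = (17/2)t^2 + (51/2)t + 17
  6·L_1(t) = -6t^2 - 24t - 18
  1·L_2(t) = (1/2)t^2 + (5/2)t + 3
Adding term by term: 3t^2 + 4t + 2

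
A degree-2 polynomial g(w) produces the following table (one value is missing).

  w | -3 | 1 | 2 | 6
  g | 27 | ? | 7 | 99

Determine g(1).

-1

The 3 known values determine g uniquely (degree ≤ 2).
L_0(1) = (-1)·(-5)/[(-5)·(-9)] = 1/9
L_1(1) = (4)·(-5)/[(5)·(-4)] = 1
L_2(1) = (4)·(-1)/[(9)·(4)] = -1/9
Sum: 27·(1/9) + 7·(1) + 99·(-1/9) = -1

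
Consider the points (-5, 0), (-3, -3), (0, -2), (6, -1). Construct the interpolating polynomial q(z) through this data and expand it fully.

q(z) = -(52/1485)z^3 + (257/2970)z^2 + (899/990)z - 2

Build the Lagrange basis polynomials:
L_0(z) = (z + 3)z(z - 6) / [-110] = -(1/110)z^3 + (3/110)z^2 + (9/55)z
L_1(z) = (z + 5)z(z - 6) / [54] = (1/54)z^3 - (1/54)z^2 - (5/9)z
L_2(z) = (z + 5)(z + 3)(z - 6) / [-90] = -(1/90)z^3 - (1/45)z^2 + (11/30)z + 1
L_3(z) = (z + 5)(z + 3)z / [594] = (1/594)z^3 + (4/297)z^2 + (5/198)z
q(z) = 0·L_0 + (-3)·L_1 + (-2)·L_2 + (-1)·L_3
  0·L_0(z) = 0
  (-3)·L_1(z) = -(1/18)z^3 + (1/18)z^2 + (5/3)z
  (-2)·L_2(z) = (1/45)z^3 + (2/45)z^2 - (11/15)z - 2
  (-1)·L_3(z) = -(1/594)z^3 - (4/297)z^2 - (5/198)z
Adding term by term: -(52/1485)z^3 + (257/2970)z^2 + (899/990)z - 2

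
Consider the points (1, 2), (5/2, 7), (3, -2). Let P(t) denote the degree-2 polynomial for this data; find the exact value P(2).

32/3

Evaluate each Lagrange basis at t = 2:
L_0(2) = (-1/2)·(-1)/[(-3/2)·(-2)] = 1/6
L_1(2) = (1)·(-1)/[(3/2)·(-1/2)] = 4/3
L_2(2) = (1)·(-1/2)/[(2)·(1/2)] = -1/2
Sum: 2·(1/6) + 7·(4/3) + (-2)·(-1/2) = 32/3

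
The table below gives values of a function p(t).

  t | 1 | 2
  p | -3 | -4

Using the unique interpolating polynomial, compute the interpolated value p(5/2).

Evaluate each Lagrange basis at t = 5/2:
L_0(5/2) = (1/2)/[(-1)] = -1/2
L_1(5/2) = (3/2)/[(1)] = 3/2
Sum: (-3)·(-1/2) + (-4)·(3/2) = -9/2

-9/2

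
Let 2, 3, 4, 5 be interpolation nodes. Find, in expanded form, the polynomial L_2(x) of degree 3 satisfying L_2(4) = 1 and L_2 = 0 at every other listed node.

L_2(x) = (x - 2)(x - 3)(x - 5) / [(2)·(1)·(-1)]
       = (x^3 - 10x^2 + 31x - 30) / (-2)

L_2(x) = -(1/2)x^3 + 5x^2 - (31/2)x + 15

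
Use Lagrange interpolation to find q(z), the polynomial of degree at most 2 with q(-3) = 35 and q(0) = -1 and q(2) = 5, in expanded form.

q(z) = 3z^2 - 3z - 1

L_0(z) = z(z - 2) / [15] = (1/15)z^2 - (2/15)z
L_1(z) = (z + 3)(z - 2) / [-6] = -(1/6)z^2 - (1/6)z + 1
L_2(z) = (z + 3)z / [10] = (1/10)z^2 + (3/10)z
q(z) = 35·L_0 + (-1)·L_1 + 5·L_2
  35·L_0(z) = (7/3)z^2 - (14/3)z
  (-1)·L_1(z) = (1/6)z^2 + (1/6)z - 1
  5·L_2(z) = (1/2)z^2 + (3/2)z
Adding term by term: 3z^2 - 3z - 1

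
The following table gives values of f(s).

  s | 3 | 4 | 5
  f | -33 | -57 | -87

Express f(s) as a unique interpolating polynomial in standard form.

Newton's divided differences:
f[3,4] = (-57 - (-33)) / (4 - 3) = -24
f[4,5] = (-87 - (-57)) / (5 - 4) = -30
f[3,4,5] = (-30 - (-24)) / (5 - 3) = -3
f(s) = -33 + (-24)·(s - 3) + (-3)·(s - 3)(s - 4)
Expanding: f(s) = -3s^2 - 3s + 3

f(s) = -3s^2 - 3s + 3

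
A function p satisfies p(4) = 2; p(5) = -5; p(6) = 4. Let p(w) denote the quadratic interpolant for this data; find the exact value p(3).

Evaluate each Lagrange basis at w = 3:
L_0(3) = (-2)·(-3)/[(-1)·(-2)] = 3
L_1(3) = (-1)·(-3)/[(1)·(-1)] = -3
L_2(3) = (-1)·(-2)/[(2)·(1)] = 1
Sum: 2·(3) + (-5)·(-3) + 4·(1) = 25

25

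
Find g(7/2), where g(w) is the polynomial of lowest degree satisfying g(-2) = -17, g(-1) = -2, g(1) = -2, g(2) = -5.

29/8

Evaluate each Lagrange basis at w = 7/2:
L_0(7/2) = (9/2)·(5/2)·(3/2)/[(-1)·(-3)·(-4)] = -45/32
L_1(7/2) = (11/2)·(5/2)·(3/2)/[(1)·(-2)·(-3)] = 55/16
L_2(7/2) = (11/2)·(9/2)·(3/2)/[(3)·(2)·(-1)] = -99/16
L_3(7/2) = (11/2)·(9/2)·(5/2)/[(4)·(3)·(1)] = 165/32
Sum: (-17)·(-45/32) + (-2)·(55/16) + (-2)·(-99/16) + (-5)·(165/32) = 29/8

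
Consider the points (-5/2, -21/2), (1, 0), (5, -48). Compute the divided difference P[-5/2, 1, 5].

P[-5/2,1] = (0 - (-21/2)) / (1 - (-5/2)) = 3
P[1,5] = (-48 - 0) / (5 - 1) = -12
P[-5/2,1,5] = (-12 - 3) / (5 - (-5/2)) = -2

-2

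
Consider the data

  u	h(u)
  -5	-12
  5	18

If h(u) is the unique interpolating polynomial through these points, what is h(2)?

Evaluate each Lagrange basis at u = 2:
L_0(2) = (-3)/[(-10)] = 3/10
L_1(2) = (7)/[(10)] = 7/10
Sum: (-12)·(3/10) + 18·(7/10) = 9

9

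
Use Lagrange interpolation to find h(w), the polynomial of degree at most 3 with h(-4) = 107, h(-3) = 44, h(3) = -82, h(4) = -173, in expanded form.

L_0(w) = (w + 3)(w - 3)(w - 4) / [-56] = -(1/56)w^3 + (1/14)w^2 + (9/56)w - 9/14
L_1(w) = (w + 4)(w - 3)(w - 4) / [42] = (1/42)w^3 - (1/14)w^2 - (8/21)w + 8/7
L_2(w) = (w + 4)(w + 3)(w - 4) / [-42] = -(1/42)w^3 - (1/14)w^2 + (8/21)w + 8/7
L_3(w) = (w + 4)(w + 3)(w - 3) / [56] = (1/56)w^3 + (1/14)w^2 - (9/56)w - 9/14
h(w) = 107·L_0 + 44·L_1 + (-82)·L_2 + (-173)·L_3
  107·L_0(w) = -(107/56)w^3 + (107/14)w^2 + (963/56)w - 963/14
  44·L_1(w) = (22/21)w^3 - (22/7)w^2 - (352/21)w + 352/7
  (-82)·L_2(w) = (41/21)w^3 + (41/7)w^2 - (656/21)w - 656/7
  (-173)·L_3(w) = -(173/56)w^3 - (173/14)w^2 + (1557/56)w + 1557/14
Adding term by term: -2w^3 - 2w^2 - 3w - 1

h(w) = -2w^3 - 2w^2 - 3w - 1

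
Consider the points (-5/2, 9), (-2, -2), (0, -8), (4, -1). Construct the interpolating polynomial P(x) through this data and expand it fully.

L_0(x) = (x + 2)x(x - 4) / [-65/8] = -(8/65)x^3 + (16/65)x^2 + (64/65)x
L_1(x) = (x + 5/2)x(x - 4) / [6] = (1/6)x^3 - (1/4)x^2 - (5/3)x
L_2(x) = (x + 5/2)(x + 2)(x - 4) / [-20] = -(1/20)x^3 - (1/40)x^2 + (13/20)x + 1
L_3(x) = (x + 5/2)(x + 2)x / [156] = (1/156)x^3 + (3/104)x^2 + (5/156)x
P(x) = 9·L_0 + (-2)·L_1 + (-8)·L_2 + (-1)·L_3
  9·L_0(x) = -(72/65)x^3 + (144/65)x^2 + (576/65)x
  (-2)·L_1(x) = -(1/3)x^3 + (1/2)x^2 + (10/3)x
  (-8)·L_2(x) = (2/5)x^3 + (1/5)x^2 - (26/5)x - 8
  (-1)·L_3(x) = -(1/156)x^3 - (3/104)x^2 - (5/156)x
Adding term by term: -(817/780)x^3 + (1501/520)x^2 + (5431/780)x - 8

P(x) = -(817/780)x^3 + (1501/520)x^2 + (5431/780)x - 8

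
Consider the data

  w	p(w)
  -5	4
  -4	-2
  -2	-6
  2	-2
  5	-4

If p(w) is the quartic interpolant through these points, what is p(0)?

-830/189

L_0(0) = (4)·(2)·(-2)·(-5)/[(-1)·(-3)·(-7)·(-10)] = 8/21
L_1(0) = (5)·(2)·(-2)·(-5)/[(1)·(-2)·(-6)·(-9)] = -25/27
L_2(0) = (5)·(4)·(-2)·(-5)/[(3)·(2)·(-4)·(-7)] = 25/21
L_3(0) = (5)·(4)·(2)·(-5)/[(7)·(6)·(4)·(-3)] = 25/63
L_4(0) = (5)·(4)·(2)·(-2)/[(10)·(9)·(7)·(3)] = -8/189
Sum: 4·(8/21) + (-2)·(-25/27) + (-6)·(25/21) + (-2)·(25/63) + (-4)·(-8/189) = -830/189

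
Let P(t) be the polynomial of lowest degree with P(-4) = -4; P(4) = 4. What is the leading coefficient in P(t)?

1

The leading coefficient equals the top divided difference P[-4,4].
P[-4,4] = (4 - (-4)) / (4 - (-4)) = 1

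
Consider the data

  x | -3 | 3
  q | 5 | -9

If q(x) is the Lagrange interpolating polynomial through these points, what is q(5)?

Evaluate each Lagrange basis at x = 5:
L_0(5) = (2)/[(-6)] = -1/3
L_1(5) = (8)/[(6)] = 4/3
Sum: 5·(-1/3) + (-9)·(4/3) = -41/3

-41/3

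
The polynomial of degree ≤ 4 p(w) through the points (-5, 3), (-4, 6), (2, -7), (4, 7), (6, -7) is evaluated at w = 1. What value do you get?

L_0(1) = (5)·(-1)·(-3)·(-5)/[(-1)·(-7)·(-9)·(-11)] = -25/231
L_1(1) = (6)·(-1)·(-3)·(-5)/[(1)·(-6)·(-8)·(-10)] = 3/16
L_2(1) = (6)·(5)·(-3)·(-5)/[(7)·(6)·(-2)·(-4)] = 75/56
L_3(1) = (6)·(5)·(-1)·(-5)/[(9)·(8)·(2)·(-2)] = -25/48
L_4(1) = (6)·(5)·(-1)·(-3)/[(11)·(10)·(4)·(2)] = 9/88
Sum: 3·(-25/231) + 6·(3/16) + (-7)·(75/56) + 7·(-25/48) + (-7)·(9/88) = -47813/3696

-47813/3696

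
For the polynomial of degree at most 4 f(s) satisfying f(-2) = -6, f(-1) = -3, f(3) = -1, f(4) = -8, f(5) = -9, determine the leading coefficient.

11/84

The leading coefficient equals the top divided difference f[-2,-1,3,4,5].
f[-2,-1] = (-3 - (-6)) / (-1 - (-2)) = 3
f[-1,3] = (-1 - (-3)) / (3 - (-1)) = 1/2
f[3,4] = (-8 - (-1)) / (4 - 3) = -7
f[4,5] = (-9 - (-8)) / (5 - 4) = -1
f[-2,-1,3] = (1/2 - 3) / (3 - (-2)) = -1/2
f[-1,3,4] = (-7 - 1/2) / (4 - (-1)) = -3/2
f[3,4,5] = (-1 - (-7)) / (5 - 3) = 3
f[-2,-1,3,4] = (-3/2 - (-1/2)) / (4 - (-2)) = -1/6
f[-1,3,4,5] = (3 - (-3/2)) / (5 - (-1)) = 3/4
f[-2,-1,3,4,5] = (3/4 - (-1/6)) / (5 - (-2)) = 11/84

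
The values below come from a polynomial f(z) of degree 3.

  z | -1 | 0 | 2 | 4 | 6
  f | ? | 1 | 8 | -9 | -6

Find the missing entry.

The 4 known values determine f uniquely (degree ≤ 3).
Evaluate each Lagrange basis at z = -1:
L_0(-1) = (-3)·(-5)·(-7)/[(-2)·(-4)·(-6)] = 35/16
L_1(-1) = (-1)·(-5)·(-7)/[(2)·(-2)·(-4)] = -35/16
L_2(-1) = (-1)·(-3)·(-7)/[(4)·(2)·(-2)] = 21/16
L_3(-1) = (-1)·(-3)·(-5)/[(6)·(4)·(2)] = -5/16
Sum: 1·(35/16) + 8·(-35/16) + (-9)·(21/16) + (-6)·(-5/16) = -101/4

-101/4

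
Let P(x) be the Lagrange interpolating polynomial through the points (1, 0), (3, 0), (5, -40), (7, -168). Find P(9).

-432

L_0(9) = (6)·(4)·(2)/[(-2)·(-4)·(-6)] = -1
L_1(9) = (8)·(4)·(2)/[(2)·(-2)·(-4)] = 4
L_2(9) = (8)·(6)·(2)/[(4)·(2)·(-2)] = -6
L_3(9) = (8)·(6)·(4)/[(6)·(4)·(2)] = 4
Sum: 0 + 0 + (-40)·(-6) + (-168)·(4) = -432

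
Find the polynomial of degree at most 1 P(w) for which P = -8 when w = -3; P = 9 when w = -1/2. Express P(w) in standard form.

Build the Lagrange basis polynomials:
L_0(w) = (w + 1/2) / [-5/2] = -(2/5)w - 1/5
L_1(w) = (w + 3) / [5/2] = (2/5)w + 6/5
P(w) = (-8)·L_0 + 9·L_1
  (-8)·L_0(w) = (16/5)w + 8/5
  9·L_1(w) = (18/5)w + 54/5
Adding term by term: (34/5)w + 62/5

P(w) = (34/5)w + 62/5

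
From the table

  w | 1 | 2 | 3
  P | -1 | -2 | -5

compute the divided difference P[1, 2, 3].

P[1,2] = (-2 - (-1)) / (2 - 1) = -1
P[2,3] = (-5 - (-2)) / (3 - 2) = -3
P[1,2,3] = (-3 - (-1)) / (3 - 1) = -1

-1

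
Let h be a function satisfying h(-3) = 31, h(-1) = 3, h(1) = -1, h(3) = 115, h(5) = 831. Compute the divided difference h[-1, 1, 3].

h[-1,1] = (-1 - 3) / (1 - (-1)) = -2
h[1,3] = (115 - (-1)) / (3 - 1) = 58
h[-1,1,3] = (58 - (-2)) / (3 - (-1)) = 15

15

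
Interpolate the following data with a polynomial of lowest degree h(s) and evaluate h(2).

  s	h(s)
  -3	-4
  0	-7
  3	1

-26/9

Using Newton's divided-difference form:
h[-3,0] = (-7 - (-4)) / (0 - (-3)) = -1
h[0,3] = (1 - (-7)) / (3 - 0) = 8/3
h[-3,0,3] = (8/3 - (-1)) / (3 - (-3)) = 11/18
h(2) = -4 + (-1)·(5) + (11/18)·(5)·(2) = -26/9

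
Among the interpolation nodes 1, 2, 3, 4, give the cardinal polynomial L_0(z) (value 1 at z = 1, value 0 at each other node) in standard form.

L_0(z) = (z - 2)(z - 3)(z - 4) / [(-1)·(-2)·(-3)]
       = (z^3 - 9z^2 + 26z - 24) / (-6)

L_0(z) = -(1/6)z^3 + (3/2)z^2 - (13/3)z + 4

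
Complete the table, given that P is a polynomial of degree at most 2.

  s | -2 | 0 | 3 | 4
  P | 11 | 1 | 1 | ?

5

The 3 known values determine P uniquely (degree ≤ 2).
Evaluate each Lagrange basis at s = 4:
L_0(4) = (4)·(1)/[(-2)·(-5)] = 2/5
L_1(4) = (6)·(1)/[(2)·(-3)] = -1
L_2(4) = (6)·(4)/[(5)·(3)] = 8/5
Sum: 11·(2/5) + 1·(-1) + 1·(8/5) = 5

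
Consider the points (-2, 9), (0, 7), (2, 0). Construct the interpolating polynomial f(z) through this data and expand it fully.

L_0(z) = z(z - 2) / [8] = (1/8)z^2 - (1/4)z
L_1(z) = (z + 2)(z - 2) / [-4] = -(1/4)z^2 + 1
L_2(z) = (z + 2)z / [8] = (1/8)z^2 + (1/4)z
f(z) = 9·L_0 + 7·L_1 + 0·L_2
  9·L_0(z) = (9/8)z^2 - (9/4)z
  7·L_1(z) = -(7/4)z^2 + 7
  0·L_2(z) = 0
Adding term by term: -(5/8)z^2 - (9/4)z + 7

f(z) = -(5/8)z^2 - (9/4)z + 7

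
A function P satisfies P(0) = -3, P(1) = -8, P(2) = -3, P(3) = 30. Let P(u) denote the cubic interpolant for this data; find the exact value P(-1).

Evaluate each Lagrange basis at u = -1:
L_0(-1) = (-2)·(-3)·(-4)/[(-1)·(-2)·(-3)] = 4
L_1(-1) = (-1)·(-3)·(-4)/[(1)·(-1)·(-2)] = -6
L_2(-1) = (-1)·(-2)·(-4)/[(2)·(1)·(-1)] = 4
L_3(-1) = (-1)·(-2)·(-3)/[(3)·(2)·(1)] = -1
Sum: (-3)·(4) + (-8)·(-6) + (-3)·(4) + 30·(-1) = -6

-6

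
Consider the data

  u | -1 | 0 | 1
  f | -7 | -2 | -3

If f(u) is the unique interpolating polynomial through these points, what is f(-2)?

-18

Evaluate each Lagrange basis at u = -2:
L_0(-2) = (-2)·(-3)/[(-1)·(-2)] = 3
L_1(-2) = (-1)·(-3)/[(1)·(-1)] = -3
L_2(-2) = (-1)·(-2)/[(2)·(1)] = 1
Sum: (-7)·(3) + (-2)·(-3) + (-3)·(1) = -18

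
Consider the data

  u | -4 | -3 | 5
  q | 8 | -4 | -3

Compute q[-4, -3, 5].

q[-4,-3] = (-4 - 8) / (-3 - (-4)) = -12
q[-3,5] = (-3 - (-4)) / (5 - (-3)) = 1/8
q[-4,-3,5] = (1/8 - (-12)) / (5 - (-4)) = 97/72

97/72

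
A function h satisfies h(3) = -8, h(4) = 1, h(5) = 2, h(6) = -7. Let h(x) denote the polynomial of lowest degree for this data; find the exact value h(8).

Evaluate each Lagrange basis at x = 8:
L_0(8) = (4)·(3)·(2)/[(-1)·(-2)·(-3)] = -4
L_1(8) = (5)·(3)·(2)/[(1)·(-1)·(-2)] = 15
L_2(8) = (5)·(4)·(2)/[(2)·(1)·(-1)] = -20
L_3(8) = (5)·(4)·(3)/[(3)·(2)·(1)] = 10
Sum: (-8)·(-4) + 1·(15) + 2·(-20) + (-7)·(10) = -63

-63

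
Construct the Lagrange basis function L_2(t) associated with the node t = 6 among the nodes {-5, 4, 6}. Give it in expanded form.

L_2(t) = (1/22)t^2 + (1/22)t - 10/11

L_2(t) = (t + 5)(t - 4) / [(11)·(2)]
       = (t^2 + t - 20) / (22)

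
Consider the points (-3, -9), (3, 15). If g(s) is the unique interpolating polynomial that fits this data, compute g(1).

7

Evaluate each Lagrange basis at s = 1:
L_0(1) = (-2)/[(-6)] = 1/3
L_1(1) = (4)/[(6)] = 2/3
Sum: (-9)·(1/3) + 15·(2/3) = 7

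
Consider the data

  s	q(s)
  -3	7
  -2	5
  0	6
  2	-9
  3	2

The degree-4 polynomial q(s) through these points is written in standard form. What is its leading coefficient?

L_0(s) = (s + 2)s(s - 2)(s - 3) / [90] = (1/90)s^4 - (1/30)s^3 - (2/45)s^2 + (2/15)s
L_1(s) = (s + 3)s(s - 2)(s - 3) / [-40] = -(1/40)s^4 + (1/20)s^3 + (9/40)s^2 - (9/20)s
L_2(s) = (s + 3)(s + 2)(s - 2)(s - 3) / [36] = (1/36)s^4 - (13/36)s^2 + 1
L_3(s) = (s + 3)(s + 2)s(s - 3) / [-40] = -(1/40)s^4 - (1/20)s^3 + (9/40)s^2 + (9/20)s
L_4(s) = (s + 3)(s + 2)s(s - 2) / [90] = (1/90)s^4 + (1/30)s^3 - (2/45)s^2 - (2/15)s
q(s) = 7·L_0 + 5·L_1 + 6·L_2 + (-9)·L_3 + 2·L_4
Only the coefficient of s^4 is needed; take it from each L_i and combine:
7·(1/90) + 5·(-1/40) + 6·(1/36) + (-9)·(-1/40) + 2·(1/90) = 11/30

11/30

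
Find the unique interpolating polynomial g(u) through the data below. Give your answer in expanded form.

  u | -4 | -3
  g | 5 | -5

g(u) = -10u - 35

Build the Lagrange basis polynomials:
L_0(u) = (u + 3) / [-1] = -u - 3
L_1(u) = (u + 4) / [1] = u + 4
g(u) = 5·L_0 + (-5)·L_1
  5·L_0(u) = -5u - 15
  (-5)·L_1(u) = -5u - 20
Adding term by term: -10u - 35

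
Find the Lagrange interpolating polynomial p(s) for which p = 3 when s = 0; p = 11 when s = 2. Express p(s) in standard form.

p(s) = 4s + 3

L_0(s) = (s - 2) / [-2] = -(1/2)s + 1
L_1(s) = s / [2] = (1/2)s
p(s) = 3·L_0 + 11·L_1
  3·L_0(s) = -(3/2)s + 3
  11·L_1(s) = (11/2)s
Adding term by term: 4s + 3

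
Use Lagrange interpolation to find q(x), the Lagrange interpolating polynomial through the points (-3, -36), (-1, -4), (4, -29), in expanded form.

q(x) = -3x^2 + 4x + 3

L_0(x) = (x + 1)(x - 4) / [14] = (1/14)x^2 - (3/14)x - 2/7
L_1(x) = (x + 3)(x - 4) / [-10] = -(1/10)x^2 + (1/10)x + 6/5
L_2(x) = (x + 3)(x + 1) / [35] = (1/35)x^2 + (4/35)x + 3/35
q(x) = (-36)·L_0 + (-4)·L_1 + (-29)·L_2
  (-36)·L_0(x) = -(18/7)x^2 + (54/7)x + 72/7
  (-4)·L_1(x) = (2/5)x^2 - (2/5)x - 24/5
  (-29)·L_2(x) = -(29/35)x^2 - (116/35)x - 87/35
Adding term by term: -3x^2 + 4x + 3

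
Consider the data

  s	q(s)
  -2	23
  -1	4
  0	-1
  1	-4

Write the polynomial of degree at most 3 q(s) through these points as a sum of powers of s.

Build the Lagrange basis polynomials:
L_0(s) = (s + 1)s(s - 1) / [-6] = -(1/6)s^3 + (1/6)s
L_1(s) = (s + 2)s(s - 1) / [2] = (1/2)s^3 + (1/2)s^2 - s
L_2(s) = (s + 2)(s + 1)(s - 1) / [-2] = -(1/2)s^3 - s^2 + (1/2)s + 1
L_3(s) = (s + 2)(s + 1)s / [6] = (1/6)s^3 + (1/2)s^2 + (1/3)s
q(s) = 23·L_0 + 4·L_1 + (-1)·L_2 + (-4)·L_3
  23·L_0(s) = -(23/6)s^3 + (23/6)s
  4·L_1(s) = 2s^3 + 2s^2 - 4s
  (-1)·L_2(s) = (1/2)s^3 + s^2 - (1/2)s - 1
  (-4)·L_3(s) = -(2/3)s^3 - 2s^2 - (4/3)s
Adding term by term: -2s^3 + s^2 - 2s - 1

q(s) = -2s^3 + s^2 - 2s - 1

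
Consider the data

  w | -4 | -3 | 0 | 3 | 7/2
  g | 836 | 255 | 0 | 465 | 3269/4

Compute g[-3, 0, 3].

g[-3,0] = (0 - 255) / (0 - (-3)) = -85
g[0,3] = (465 - 0) / (3 - 0) = 155
g[-3,0,3] = (155 - (-85)) / (3 - (-3)) = 40

40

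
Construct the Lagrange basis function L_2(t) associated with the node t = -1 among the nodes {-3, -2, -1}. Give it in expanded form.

L_2(t) = (t + 3)(t + 2) / [(2)·(1)]
       = (t^2 + 5t + 6) / (2)

L_2(t) = (1/2)t^2 + (5/2)t + 3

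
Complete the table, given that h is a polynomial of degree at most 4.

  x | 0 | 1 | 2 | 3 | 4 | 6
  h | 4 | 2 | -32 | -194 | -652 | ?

-3488

The 5 known values determine h uniquely (degree ≤ 4).
Evaluate each Lagrange basis at x = 6:
L_0(6) = (5)·(4)·(3)·(2)/[(-1)·(-2)·(-3)·(-4)] = 5
L_1(6) = (6)·(4)·(3)·(2)/[(1)·(-1)·(-2)·(-3)] = -24
L_2(6) = (6)·(5)·(3)·(2)/[(2)·(1)·(-1)·(-2)] = 45
L_3(6) = (6)·(5)·(4)·(2)/[(3)·(2)·(1)·(-1)] = -40
L_4(6) = (6)·(5)·(4)·(3)/[(4)·(3)·(2)·(1)] = 15
Sum: 4·(5) + 2·(-24) + (-32)·(45) + (-194)·(-40) + (-652)·(15) = -3488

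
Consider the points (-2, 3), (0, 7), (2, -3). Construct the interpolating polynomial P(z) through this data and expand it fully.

Build the Lagrange basis polynomials:
L_0(z) = z(z - 2) / [8] = (1/8)z^2 - (1/4)z
L_1(z) = (z + 2)(z - 2) / [-4] = -(1/4)z^2 + 1
L_2(z) = (z + 2)z / [8] = (1/8)z^2 + (1/4)z
P(z) = 3·L_0 + 7·L_1 + (-3)·L_2
  3·L_0(z) = (3/8)z^2 - (3/4)z
  7·L_1(z) = -(7/4)z^2 + 7
  (-3)·L_2(z) = -(3/8)z^2 - (3/4)z
Adding term by term: -(7/4)z^2 - (3/2)z + 7

P(z) = -(7/4)z^2 - (3/2)z + 7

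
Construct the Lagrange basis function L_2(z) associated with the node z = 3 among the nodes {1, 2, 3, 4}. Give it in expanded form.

L_2(z) = -(1/2)z^3 + (7/2)z^2 - 7z + 4

L_2(z) = (z - 1)(z - 2)(z - 4) / [(2)·(1)·(-1)]
       = (z^3 - 7z^2 + 14z - 8) / (-2)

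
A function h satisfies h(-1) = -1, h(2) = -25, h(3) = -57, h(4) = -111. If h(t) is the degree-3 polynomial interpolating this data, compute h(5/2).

-309/8

Evaluate each Lagrange basis at t = 5/2:
L_0(5/2) = (1/2)·(-1/2)·(-3/2)/[(-3)·(-4)·(-5)] = -1/160
L_1(5/2) = (7/2)·(-1/2)·(-3/2)/[(3)·(-1)·(-2)] = 7/16
L_2(5/2) = (7/2)·(1/2)·(-3/2)/[(4)·(1)·(-1)] = 21/32
L_3(5/2) = (7/2)·(1/2)·(-1/2)/[(5)·(2)·(1)] = -7/80
Sum: (-1)·(-1/160) + (-25)·(7/16) + (-57)·(21/32) + (-111)·(-7/80) = -309/8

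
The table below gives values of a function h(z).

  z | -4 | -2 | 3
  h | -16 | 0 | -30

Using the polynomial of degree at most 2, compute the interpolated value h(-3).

Using Newton's divided-difference form:
h[-4,-2] = (0 - (-16)) / (-2 - (-4)) = 8
h[-2,3] = (-30 - 0) / (3 - (-2)) = -6
h[-4,-2,3] = (-6 - 8) / (3 - (-4)) = -2
h(-3) = -16 + 8·(1) + (-2)·(1)·(-1) = -6

-6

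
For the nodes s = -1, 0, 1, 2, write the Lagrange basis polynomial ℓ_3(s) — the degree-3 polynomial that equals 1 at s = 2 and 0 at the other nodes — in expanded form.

ℓ_3(s) = (s + 1)s(s - 1) / [(3)·(2)·(1)]
       = (s^3 - s) / (6)

ℓ_3(s) = (1/6)s^3 - (1/6)s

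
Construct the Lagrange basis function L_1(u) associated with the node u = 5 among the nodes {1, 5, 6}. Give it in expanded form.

L_1(u) = -(1/4)u^2 + (7/4)u - 3/2

L_1(u) = (u - 1)(u - 6) / [(4)·(-1)]
       = (u^2 - 7u + 6) / (-4)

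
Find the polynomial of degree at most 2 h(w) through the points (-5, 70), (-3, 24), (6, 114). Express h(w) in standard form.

Newton's divided differences:
h[-5,-3] = (24 - 70) / (-3 - (-5)) = -23
h[-3,6] = (114 - 24) / (6 - (-3)) = 10
h[-5,-3,6] = (10 - (-23)) / (6 - (-5)) = 3
h(w) = 70 + (-23)·(w + 5) + 3·(w + 5)(w + 3)
Expanding: h(w) = 3w^2 + w

h(w) = 3w^2 + w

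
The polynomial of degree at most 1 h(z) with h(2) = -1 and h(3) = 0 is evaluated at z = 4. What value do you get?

1

L_0(4) = (1)/[(-1)] = -1
L_1(4) = (2)/[(1)] = 2
Sum: (-1)·(-1) + 0 = 1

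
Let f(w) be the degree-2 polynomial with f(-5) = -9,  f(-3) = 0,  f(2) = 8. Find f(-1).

199/35

Evaluate each Lagrange basis at w = -1:
L_0(-1) = (2)·(-3)/[(-2)·(-7)] = -3/7
L_1(-1) = (4)·(-3)/[(2)·(-5)] = 6/5
L_2(-1) = (4)·(2)/[(7)·(5)] = 8/35
Sum: (-9)·(-3/7) + 0 + 8·(8/35) = 199/35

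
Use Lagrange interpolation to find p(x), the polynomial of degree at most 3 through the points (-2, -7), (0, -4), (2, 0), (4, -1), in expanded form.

Build the Lagrange basis polynomials:
L_0(x) = x(x - 2)(x - 4) / [-48] = -(1/48)x^3 + (1/8)x^2 - (1/6)x
L_1(x) = (x + 2)(x - 2)(x - 4) / [16] = (1/16)x^3 - (1/4)x^2 - (1/4)x + 1
L_2(x) = (x + 2)x(x - 4) / [-16] = -(1/16)x^3 + (1/8)x^2 + (1/2)x
L_3(x) = (x + 2)x(x - 2) / [48] = (1/48)x^3 - (1/12)x
p(x) = (-7)·L_0 + (-4)·L_1 + 0·L_2 + (-1)·L_3
  (-7)·L_0(x) = (7/48)x^3 - (7/8)x^2 + (7/6)x
  (-4)·L_1(x) = -(1/4)x^3 + x^2 + x - 4
  0·L_2(x) = 0
  (-1)·L_3(x) = -(1/48)x^3 + (1/12)x
Adding term by term: -(1/8)x^3 + (1/8)x^2 + (9/4)x - 4

p(x) = -(1/8)x^3 + (1/8)x^2 + (9/4)x - 4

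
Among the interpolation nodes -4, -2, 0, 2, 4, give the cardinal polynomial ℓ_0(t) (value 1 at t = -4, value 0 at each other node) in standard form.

ℓ_0(t) = (t + 2)t(t - 2)(t - 4) / [(-2)·(-4)·(-6)·(-8)]
       = (t^4 - 4t^3 - 4t^2 + 16t) / (384)

ℓ_0(t) = (1/384)t^4 - (1/96)t^3 - (1/96)t^2 + (1/24)t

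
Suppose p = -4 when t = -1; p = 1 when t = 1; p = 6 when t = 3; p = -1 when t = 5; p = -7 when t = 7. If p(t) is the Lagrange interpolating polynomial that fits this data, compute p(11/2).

L_0(11/2) = (9/2)·(5/2)·(1/2)·(-3/2)/[(-2)·(-4)·(-6)·(-8)] = -45/2048
L_1(11/2) = (13/2)·(5/2)·(1/2)·(-3/2)/[(2)·(-2)·(-4)·(-6)] = 65/512
L_2(11/2) = (13/2)·(9/2)·(1/2)·(-3/2)/[(4)·(2)·(-2)·(-4)] = -351/1024
L_3(11/2) = (13/2)·(9/2)·(5/2)·(-3/2)/[(6)·(4)·(2)·(-2)] = 585/512
L_4(11/2) = (13/2)·(9/2)·(5/2)·(1/2)/[(8)·(6)·(4)·(2)] = 195/2048
Sum: (-4)·(-45/2048) + 1·(65/512) + 6·(-351/1024) + (-1)·(585/512) + (-7)·(195/2048) = -7477/2048

-7477/2048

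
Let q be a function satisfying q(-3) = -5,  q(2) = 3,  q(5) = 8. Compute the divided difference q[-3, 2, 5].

q[-3,2] = (3 - (-5)) / (2 - (-3)) = 8/5
q[2,5] = (8 - 3) / (5 - 2) = 5/3
q[-3,2,5] = (5/3 - 8/5) / (5 - (-3)) = 1/120

1/120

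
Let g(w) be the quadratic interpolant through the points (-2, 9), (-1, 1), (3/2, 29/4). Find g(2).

13

Using Newton's divided-difference form:
g[-2,-1] = (1 - 9) / (-1 - (-2)) = -8
g[-1,3/2] = (29/4 - 1) / (3/2 - (-1)) = 5/2
g[-2,-1,3/2] = (5/2 - (-8)) / (3/2 - (-2)) = 3
g(2) = 9 + (-8)·(4) + 3·(4)·(3) = 13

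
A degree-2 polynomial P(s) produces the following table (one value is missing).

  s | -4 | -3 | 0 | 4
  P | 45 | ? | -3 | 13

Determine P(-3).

The 3 known values determine P uniquely (degree ≤ 2).
Evaluate each Lagrange basis at s = -3:
L_0(-3) = (-3)·(-7)/[(-4)·(-8)] = 21/32
L_1(-3) = (1)·(-7)/[(4)·(-4)] = 7/16
L_2(-3) = (1)·(-3)/[(8)·(4)] = -3/32
Sum: 45·(21/32) + (-3)·(7/16) + 13·(-3/32) = 27

27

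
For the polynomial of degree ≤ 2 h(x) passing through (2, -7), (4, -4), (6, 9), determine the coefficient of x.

L_0(x) = (x - 4)(x - 6) / [8] = (1/8)x^2 - (5/4)x + 3
L_1(x) = (x - 2)(x - 6) / [-4] = -(1/4)x^2 + 2x - 3
L_2(x) = (x - 2)(x - 4) / [8] = (1/8)x^2 - (3/4)x + 1
h(x) = (-7)·L_0 + (-4)·L_1 + 9·L_2
Only the coefficient of x is needed; take it from each L_i and combine:
(-7)·(-5/4) + (-4)·(2) + 9·(-3/4) = -6

-6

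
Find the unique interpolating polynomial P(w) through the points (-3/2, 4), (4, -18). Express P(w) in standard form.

Build the Lagrange basis polynomials:
L_0(w) = (w - 4) / [-11/2] = -(2/11)w + 8/11
L_1(w) = (w + 3/2) / [11/2] = (2/11)w + 3/11
P(w) = 4·L_0 + (-18)·L_1
  4·L_0(w) = -(8/11)w + 32/11
  (-18)·L_1(w) = -(36/11)w - 54/11
Adding term by term: -4w - 2

P(w) = -4w - 2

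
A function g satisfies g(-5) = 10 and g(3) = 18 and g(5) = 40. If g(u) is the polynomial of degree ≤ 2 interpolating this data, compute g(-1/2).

Using Newton's divided-difference form:
g[-5,3] = (18 - 10) / (3 - (-5)) = 1
g[3,5] = (40 - 18) / (5 - 3) = 11
g[-5,3,5] = (11 - 1) / (5 - (-5)) = 1
g(-1/2) = 10 + 1·(9/2) + 1·(9/2)·(-7/2) = -5/4

-5/4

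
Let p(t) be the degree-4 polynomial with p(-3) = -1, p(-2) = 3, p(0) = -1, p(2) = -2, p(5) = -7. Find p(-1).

Using Newton's divided-difference form:
p[-3,-2] = (3 - (-1)) / (-2 - (-3)) = 4
p[-2,0] = (-1 - 3) / (0 - (-2)) = -2
p[0,2] = (-2 - (-1)) / (2 - 0) = -1/2
p[2,5] = (-7 - (-2)) / (5 - 2) = -5/3
p[-3,-2,0] = (-2 - 4) / (0 - (-3)) = -2
p[-2,0,2] = (-1/2 - (-2)) / (2 - (-2)) = 3/8
p[0,2,5] = (-5/3 - (-1/2)) / (5 - 0) = -7/30
p[-3,-2,0,2] = (3/8 - (-2)) / (2 - (-3)) = 19/40
p[-2,0,2,5] = (-7/30 - 3/8) / (5 - (-2)) = -73/840
p[-3,-2,0,2,5] = (-73/840 - 19/40) / (5 - (-3)) = -59/840
p(-1) = -1 + 4·(2) + (-2)·(2)·(1) + (19/40)·(2)·(1)·(-1) + (-59/840)·(2)·(1)·(-1)·(-3) = 57/35

57/35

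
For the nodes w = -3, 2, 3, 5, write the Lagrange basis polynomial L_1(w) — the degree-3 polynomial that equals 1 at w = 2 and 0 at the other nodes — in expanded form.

L_1(w) = (w + 3)(w - 3)(w - 5) / [(5)·(-1)·(-3)]
       = (w^3 - 5w^2 - 9w + 45) / (15)

L_1(w) = (1/15)w^3 - (1/3)w^2 - (3/5)w + 3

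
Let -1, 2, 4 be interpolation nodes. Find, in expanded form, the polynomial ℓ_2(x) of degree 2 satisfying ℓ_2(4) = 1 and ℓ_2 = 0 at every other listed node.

ℓ_2(x) = (x + 1)(x - 2) / [(5)·(2)]
       = (x^2 - x - 2) / (10)

ℓ_2(x) = (1/10)x^2 - (1/10)x - 1/5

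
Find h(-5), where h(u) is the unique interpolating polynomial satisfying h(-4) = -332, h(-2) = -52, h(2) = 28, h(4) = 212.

-616

Using Newton's divided-difference form:
h[-4,-2] = (-52 - (-332)) / (-2 - (-4)) = 140
h[-2,2] = (28 - (-52)) / (2 - (-2)) = 20
h[2,4] = (212 - 28) / (4 - 2) = 92
h[-4,-2,2] = (20 - 140) / (2 - (-4)) = -20
h[-2,2,4] = (92 - 20) / (4 - (-2)) = 12
h[-4,-2,2,4] = (12 - (-20)) / (4 - (-4)) = 4
h(-5) = -332 + 140·(-1) + (-20)·(-1)·(-3) + 4·(-1)·(-3)·(-7) = -616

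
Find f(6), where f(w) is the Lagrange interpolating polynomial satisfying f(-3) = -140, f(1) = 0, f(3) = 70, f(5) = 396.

L_0(6) = (5)·(3)·(1)/[(-4)·(-6)·(-8)] = -5/64
L_1(6) = (9)·(3)·(1)/[(4)·(-2)·(-4)] = 27/32
L_2(6) = (9)·(5)·(1)/[(6)·(2)·(-2)] = -15/8
L_3(6) = (9)·(5)·(3)/[(8)·(4)·(2)] = 135/64
Sum: (-140)·(-5/64) + 0 + 70·(-15/8) + 396·(135/64) = 715

715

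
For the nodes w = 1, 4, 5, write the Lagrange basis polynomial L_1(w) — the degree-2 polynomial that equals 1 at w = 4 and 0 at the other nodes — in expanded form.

L_1(w) = -(1/3)w^2 + 2w - 5/3

L_1(w) = (w - 1)(w - 5) / [(3)·(-1)]
       = (w^2 - 6w + 5) / (-3)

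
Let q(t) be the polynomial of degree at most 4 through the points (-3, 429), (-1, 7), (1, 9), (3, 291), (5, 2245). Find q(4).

912

Evaluate each Lagrange basis at t = 4:
L_0(4) = (5)·(3)·(1)·(-1)/[(-2)·(-4)·(-6)·(-8)] = -5/128
L_1(4) = (7)·(3)·(1)·(-1)/[(2)·(-2)·(-4)·(-6)] = 7/32
L_2(4) = (7)·(5)·(1)·(-1)/[(4)·(2)·(-2)·(-4)] = -35/64
L_3(4) = (7)·(5)·(3)·(-1)/[(6)·(4)·(2)·(-2)] = 35/32
L_4(4) = (7)·(5)·(3)·(1)/[(8)·(6)·(4)·(2)] = 35/128
Sum: 429·(-5/128) + 7·(7/32) + 9·(-35/64) + 291·(35/32) + 2245·(35/128) = 912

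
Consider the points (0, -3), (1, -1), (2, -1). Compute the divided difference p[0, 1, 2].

-1

p[0,1] = (-1 - (-3)) / (1 - 0) = 2
p[1,2] = (-1 - (-1)) / (2 - 1) = 0
p[0,1,2] = (0 - 2) / (2 - 0) = -1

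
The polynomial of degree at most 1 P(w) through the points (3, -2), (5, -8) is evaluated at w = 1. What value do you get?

L_0(1) = (-4)/[(-2)] = 2
L_1(1) = (-2)/[(2)] = -1
Sum: (-2)·(2) + (-8)·(-1) = 4

4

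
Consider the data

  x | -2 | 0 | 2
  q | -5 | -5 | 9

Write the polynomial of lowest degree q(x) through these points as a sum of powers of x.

Build the Lagrange basis polynomials:
L_0(x) = x(x - 2) / [8] = (1/8)x^2 - (1/4)x
L_1(x) = (x + 2)(x - 2) / [-4] = -(1/4)x^2 + 1
L_2(x) = (x + 2)x / [8] = (1/8)x^2 + (1/4)x
q(x) = (-5)·L_0 + (-5)·L_1 + 9·L_2
  (-5)·L_0(x) = -(5/8)x^2 + (5/4)x
  (-5)·L_1(x) = (5/4)x^2 - 5
  9·L_2(x) = (9/8)x^2 + (9/4)x
Adding term by term: (7/4)x^2 + (7/2)x - 5

q(x) = (7/4)x^2 + (7/2)x - 5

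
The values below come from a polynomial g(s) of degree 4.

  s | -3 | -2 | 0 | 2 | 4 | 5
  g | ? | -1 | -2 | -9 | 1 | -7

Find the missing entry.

-73/2

The 5 known values determine g uniquely (degree ≤ 4).
Evaluate each Lagrange basis at s = -3:
L_0(-3) = (-3)·(-5)·(-7)·(-8)/[(-2)·(-4)·(-6)·(-7)] = 5/2
L_1(-3) = (-1)·(-5)·(-7)·(-8)/[(2)·(-2)·(-4)·(-5)] = -7/2
L_2(-3) = (-1)·(-3)·(-7)·(-8)/[(4)·(2)·(-2)·(-3)] = 7/2
L_3(-3) = (-1)·(-3)·(-5)·(-8)/[(6)·(4)·(2)·(-1)] = -5/2
L_4(-3) = (-1)·(-3)·(-5)·(-7)/[(7)·(5)·(3)·(1)] = 1
Sum: (-1)·(5/2) + (-2)·(-7/2) + (-9)·(7/2) + 1·(-5/2) + (-7)·(1) = -73/2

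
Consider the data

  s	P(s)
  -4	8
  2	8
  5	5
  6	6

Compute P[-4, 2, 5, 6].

P[-4,2] = (8 - 8) / (2 - (-4)) = 0
P[2,5] = (5 - 8) / (5 - 2) = -1
P[5,6] = (6 - 5) / (6 - 5) = 1
P[-4,2,5] = (-1 - 0) / (5 - (-4)) = -1/9
P[2,5,6] = (1 - (-1)) / (6 - 2) = 1/2
P[-4,2,5,6] = (1/2 - (-1/9)) / (6 - (-4)) = 11/180

11/180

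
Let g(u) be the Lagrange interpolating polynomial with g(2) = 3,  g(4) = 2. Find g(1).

Evaluate each Lagrange basis at u = 1:
L_0(1) = (-3)/[(-2)] = 3/2
L_1(1) = (-1)/[(2)] = -1/2
Sum: 3·(3/2) + 2·(-1/2) = 7/2

7/2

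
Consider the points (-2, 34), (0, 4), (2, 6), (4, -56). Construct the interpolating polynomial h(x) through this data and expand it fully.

Newton's divided differences:
h[-2,0] = (4 - 34) / (0 - (-2)) = -15
h[0,2] = (6 - 4) / (2 - 0) = 1
h[2,4] = (-56 - 6) / (4 - 2) = -31
h[-2,0,2] = (1 - (-15)) / (2 - (-2)) = 4
h[0,2,4] = (-31 - 1) / (4 - 0) = -8
h[-2,0,2,4] = (-8 - 4) / (4 - (-2)) = -2
h(x) = 34 + (-15)·(x + 2) + 4·(x + 2)x + (-2)·(x + 2)x(x - 2)
Expanding: h(x) = -2x^3 + 4x^2 + x + 4

h(x) = -2x^3 + 4x^2 + x + 4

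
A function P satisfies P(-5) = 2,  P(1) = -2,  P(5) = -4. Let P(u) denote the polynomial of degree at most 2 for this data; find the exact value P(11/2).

-337/80

Using Newton's divided-difference form:
P[-5,1] = (-2 - 2) / (1 - (-5)) = -2/3
P[1,5] = (-4 - (-2)) / (5 - 1) = -1/2
P[-5,1,5] = (-1/2 - (-2/3)) / (5 - (-5)) = 1/60
P(11/2) = 2 + (-2/3)·(21/2) + (1/60)·(21/2)·(9/2) = -337/80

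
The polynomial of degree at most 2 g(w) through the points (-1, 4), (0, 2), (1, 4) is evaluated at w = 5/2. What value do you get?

29/2

Evaluate each Lagrange basis at w = 5/2:
L_0(5/2) = (5/2)·(3/2)/[(-1)·(-2)] = 15/8
L_1(5/2) = (7/2)·(3/2)/[(1)·(-1)] = -21/4
L_2(5/2) = (7/2)·(5/2)/[(2)·(1)] = 35/8
Sum: 4·(15/8) + 2·(-21/4) + 4·(35/8) = 29/2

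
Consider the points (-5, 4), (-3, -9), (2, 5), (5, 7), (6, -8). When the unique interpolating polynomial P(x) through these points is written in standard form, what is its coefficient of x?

Build the Lagrange basis polynomials:
L_0(x) = (x + 3)(x - 2)(x - 5)(x - 6) / [1540] = (1/1540)x^4 - (1/154)x^3 + (13/1540)x^2 + (24/385)x - 9/77
L_1(x) = (x + 5)(x - 2)(x - 5)(x - 6) / [-720] = -(1/720)x^4 + (1/90)x^3 + (13/720)x^2 - (5/18)x + 5/12
L_2(x) = (x + 5)(x + 3)(x - 5)(x - 6) / [420] = (1/420)x^4 - (1/140)x^3 - (43/420)x^2 + (5/28)x + 15/14
L_3(x) = (x + 5)(x + 3)(x - 2)(x - 6) / [-240] = -(1/240)x^4 + (37/240)x^2 + (1/10)x - 3/4
L_4(x) = (x + 5)(x + 3)(x - 2)(x - 5) / [396] = (1/396)x^4 + (1/396)x^3 - (31/396)x^2 - (25/396)x + 25/66
P(x) = 4·L_0 + (-9)·L_1 + 5·L_2 + 7·L_3 + (-8)·L_4
Only the coefficient of x is needed; take it from each L_i and combine:
4·(24/385) + (-9)·(-5/18) + 5·(5/28) + 7·(1/10) + (-8)·(-25/396) = 67183/13860

67183/13860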